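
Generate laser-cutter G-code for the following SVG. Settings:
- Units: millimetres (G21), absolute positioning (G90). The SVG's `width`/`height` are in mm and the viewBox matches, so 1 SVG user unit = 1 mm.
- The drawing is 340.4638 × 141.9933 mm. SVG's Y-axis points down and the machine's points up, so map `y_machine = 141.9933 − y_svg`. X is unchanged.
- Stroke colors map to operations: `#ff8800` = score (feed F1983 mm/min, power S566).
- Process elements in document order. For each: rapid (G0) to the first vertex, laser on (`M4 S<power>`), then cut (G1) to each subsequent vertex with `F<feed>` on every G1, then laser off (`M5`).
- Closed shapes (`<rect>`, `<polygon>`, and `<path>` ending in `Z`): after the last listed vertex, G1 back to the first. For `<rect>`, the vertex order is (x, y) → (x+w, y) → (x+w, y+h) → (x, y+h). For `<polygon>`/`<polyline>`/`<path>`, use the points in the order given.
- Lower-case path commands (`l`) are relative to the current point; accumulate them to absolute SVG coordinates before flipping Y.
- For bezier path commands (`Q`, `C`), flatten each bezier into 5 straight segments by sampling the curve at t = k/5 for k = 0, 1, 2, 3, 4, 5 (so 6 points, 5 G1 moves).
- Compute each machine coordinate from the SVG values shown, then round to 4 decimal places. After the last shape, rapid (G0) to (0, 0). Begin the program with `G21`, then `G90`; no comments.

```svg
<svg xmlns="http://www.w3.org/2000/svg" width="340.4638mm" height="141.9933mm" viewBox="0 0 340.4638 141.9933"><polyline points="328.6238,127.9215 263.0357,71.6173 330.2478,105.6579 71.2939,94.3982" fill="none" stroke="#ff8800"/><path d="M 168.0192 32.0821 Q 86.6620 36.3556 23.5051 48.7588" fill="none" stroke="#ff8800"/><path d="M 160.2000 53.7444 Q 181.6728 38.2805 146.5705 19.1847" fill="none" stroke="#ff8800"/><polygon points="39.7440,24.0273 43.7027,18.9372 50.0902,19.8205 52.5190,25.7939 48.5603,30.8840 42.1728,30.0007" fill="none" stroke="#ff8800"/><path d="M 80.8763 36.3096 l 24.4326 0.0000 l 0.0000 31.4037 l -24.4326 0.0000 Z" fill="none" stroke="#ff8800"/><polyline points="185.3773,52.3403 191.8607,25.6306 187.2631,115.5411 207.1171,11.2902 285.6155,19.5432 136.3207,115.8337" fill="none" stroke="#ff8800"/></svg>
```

Since the viewBox matches the mm dimensions, user units are millimetres directly. The only transform is the Y-flip y_m = 141.9933 − y_svg.

Shape 1 is a open polyline drawn with `<polyline>`. Its stroke #ff8800 means score at S566, F1983. After flipping Y the toolpath is (328.6238,14.0718) → (263.0357,70.3760) → (330.2478,36.3354) → (71.2939,47.5951).

Shape 2 is a quadratic bezier drawn with `<path>`. Its stroke #ff8800 means score at S566, F1983. After flipping Y the toolpath is (168.0192,109.9112) → (136.2043,107.8766) → (105.8455,105.1916) → (76.9427,101.8563) → (49.4959,97.8706) → (23.5051,93.2345).

Shape 3 is a quadratic bezier drawn with `<path>`. Its stroke #ff8800 means score at S566, F1983. After flipping Y the toolpath is (160.2000,88.2489) → (166.5261,94.5797) → (168.3262,101.2011) → (165.6003,108.1131) → (158.3484,115.3156) → (146.5705,122.8086).

Shape 4 is a regular polygon drawn with `<polygon>`. Its stroke #ff8800 means score at S566, F1983. After flipping Y the toolpath is (39.7440,117.9660) → (43.7027,123.0561) → (50.0902,122.1728) → (52.5190,116.1994) → (48.5603,111.1093) → (42.1728,111.9926) → (39.7440,117.9660), returning to the start.

Shape 5 is a rectangle drawn with `<path>`. Its stroke #ff8800 means score at S566, F1983. After flipping Y the toolpath is (80.8763,105.6837) → (105.3089,105.6837) → (105.3089,74.2800) → (80.8763,74.2800) → (80.8763,105.6837), returning to the start.

Shape 6 is a open polyline drawn with `<polyline>`. Its stroke #ff8800 means score at S566, F1983. After flipping Y the toolpath is (185.3773,89.6530) → (191.8607,116.3627) → (187.2631,26.4522) → (207.1171,130.7031) → (285.6155,122.4501) → (136.3207,26.1596).

G21
G90
G0 X328.6238 Y14.0718
M4 S566
G1 X263.0357 Y70.3760 F1983
G1 X330.2478 Y36.3354 F1983
G1 X71.2939 Y47.5951 F1983
M5
G0 X168.0192 Y109.9112
M4 S566
G1 X136.2043 Y107.8766 F1983
G1 X105.8455 Y105.1916 F1983
G1 X76.9427 Y101.8563 F1983
G1 X49.4959 Y97.8706 F1983
G1 X23.5051 Y93.2345 F1983
M5
G0 X160.2000 Y88.2489
M4 S566
G1 X166.5261 Y94.5797 F1983
G1 X168.3262 Y101.2011 F1983
G1 X165.6003 Y108.1131 F1983
G1 X158.3484 Y115.3156 F1983
G1 X146.5705 Y122.8086 F1983
M5
G0 X39.7440 Y117.9660
M4 S566
G1 X43.7027 Y123.0561 F1983
G1 X50.0902 Y122.1728 F1983
G1 X52.5190 Y116.1994 F1983
G1 X48.5603 Y111.1093 F1983
G1 X42.1728 Y111.9926 F1983
G1 X39.7440 Y117.9660 F1983
M5
G0 X80.8763 Y105.6837
M4 S566
G1 X105.3089 Y105.6837 F1983
G1 X105.3089 Y74.2800 F1983
G1 X80.8763 Y74.2800 F1983
G1 X80.8763 Y105.6837 F1983
M5
G0 X185.3773 Y89.6530
M4 S566
G1 X191.8607 Y116.3627 F1983
G1 X187.2631 Y26.4522 F1983
G1 X207.1171 Y130.7031 F1983
G1 X285.6155 Y122.4501 F1983
G1 X136.3207 Y26.1596 F1983
M5
G0 X0.0000 Y0.0000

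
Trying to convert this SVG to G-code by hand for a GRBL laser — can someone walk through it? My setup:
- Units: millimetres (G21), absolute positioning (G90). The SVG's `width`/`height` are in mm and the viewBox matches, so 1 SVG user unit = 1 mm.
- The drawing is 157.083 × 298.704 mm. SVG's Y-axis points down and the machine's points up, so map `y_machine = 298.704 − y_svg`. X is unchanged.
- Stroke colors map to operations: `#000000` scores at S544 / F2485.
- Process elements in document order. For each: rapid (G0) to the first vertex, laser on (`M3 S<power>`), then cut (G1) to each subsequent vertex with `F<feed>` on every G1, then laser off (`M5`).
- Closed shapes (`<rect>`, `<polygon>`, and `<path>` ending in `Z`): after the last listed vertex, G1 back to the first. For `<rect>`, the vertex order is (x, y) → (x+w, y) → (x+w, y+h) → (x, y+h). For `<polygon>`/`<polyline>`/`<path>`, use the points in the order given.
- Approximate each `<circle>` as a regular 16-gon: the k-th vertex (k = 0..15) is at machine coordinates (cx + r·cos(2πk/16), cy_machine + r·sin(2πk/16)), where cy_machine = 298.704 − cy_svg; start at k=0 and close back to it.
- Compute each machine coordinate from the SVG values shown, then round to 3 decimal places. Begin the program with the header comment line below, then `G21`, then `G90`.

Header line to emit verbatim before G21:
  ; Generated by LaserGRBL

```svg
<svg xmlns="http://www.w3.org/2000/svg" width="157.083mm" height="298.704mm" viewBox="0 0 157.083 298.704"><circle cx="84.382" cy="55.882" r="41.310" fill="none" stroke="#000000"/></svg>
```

; Generated by LaserGRBL
G21
G90
G0 X125.692 Y242.822
M3 S544
G1 X122.547 Y258.631 F2485
G1 X113.593 Y272.033 F2485
G1 X100.191 Y280.987 F2485
G1 X84.382 Y284.132 F2485
G1 X68.573 Y280.987 F2485
G1 X55.171 Y272.033 F2485
G1 X46.217 Y258.631 F2485
G1 X43.072 Y242.822 F2485
G1 X46.217 Y227.013 F2485
G1 X55.171 Y213.611 F2485
G1 X68.573 Y204.657 F2485
G1 X84.382 Y201.512 F2485
G1 X100.191 Y204.657 F2485
G1 X113.593 Y213.611 F2485
G1 X122.547 Y227.013 F2485
G1 X125.692 Y242.822 F2485
M5

Since the viewBox matches the mm dimensions, user units are millimetres directly. The only transform is the Y-flip y_m = 298.704 − y_svg.

Shape 1 is a circle drawn with `<circle>`. Its stroke #000000 means score at S544, F2485. After flipping Y the toolpath is (125.692,242.822) → (122.547,258.631) → (113.593,272.033) → (100.191,280.987) → (84.382,284.132) → (68.573,280.987) → (55.171,272.033) → (46.217,258.631) → (43.072,242.822) → (46.217,227.013) → (55.171,213.611) → (68.573,204.657) → (84.382,201.512) → (100.191,204.657) → (113.593,213.611) → (122.547,227.013) → (125.692,242.822), returning to the start.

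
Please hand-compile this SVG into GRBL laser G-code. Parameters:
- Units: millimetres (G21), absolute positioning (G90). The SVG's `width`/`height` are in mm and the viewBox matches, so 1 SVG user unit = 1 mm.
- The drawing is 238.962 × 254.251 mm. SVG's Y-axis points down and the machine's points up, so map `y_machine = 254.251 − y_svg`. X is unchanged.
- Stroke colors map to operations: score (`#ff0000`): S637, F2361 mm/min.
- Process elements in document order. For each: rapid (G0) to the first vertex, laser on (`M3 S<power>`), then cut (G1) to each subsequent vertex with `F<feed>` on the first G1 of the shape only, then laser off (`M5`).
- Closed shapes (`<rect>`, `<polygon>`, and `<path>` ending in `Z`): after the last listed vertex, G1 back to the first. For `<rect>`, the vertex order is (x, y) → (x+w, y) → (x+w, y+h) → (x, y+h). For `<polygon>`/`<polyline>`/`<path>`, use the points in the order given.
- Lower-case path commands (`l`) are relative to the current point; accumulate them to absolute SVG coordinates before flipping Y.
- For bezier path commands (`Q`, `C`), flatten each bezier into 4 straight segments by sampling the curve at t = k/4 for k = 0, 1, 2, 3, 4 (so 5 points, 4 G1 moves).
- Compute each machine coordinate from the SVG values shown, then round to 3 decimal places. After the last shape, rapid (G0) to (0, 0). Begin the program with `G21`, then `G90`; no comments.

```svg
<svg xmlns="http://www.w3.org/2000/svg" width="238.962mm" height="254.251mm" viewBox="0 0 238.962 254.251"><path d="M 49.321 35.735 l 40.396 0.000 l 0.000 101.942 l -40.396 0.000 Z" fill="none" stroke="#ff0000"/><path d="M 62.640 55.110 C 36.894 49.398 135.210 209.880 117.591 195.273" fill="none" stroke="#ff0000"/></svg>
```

viewBox `0 0 238.962 254.251` with mm width/height → 1 unit = 1 mm. Flip: y_m = 254.251 − y_svg.

**Shape 1** — `<path>` rectangle, stroke `#ff0000` → score (S637, F2361). Machine vertices: (49.321,218.516) → (89.717,218.516) → (89.717,116.574) → (49.321,116.574) → (49.321,218.516). Closed: final G1 returns to the first vertex.

**Shape 2** — `<path>` cubic bezier, stroke `#ff0000` → score (S637, F2361). Control points (SVG): P0=(62.640,55.110), P1=(36.894,49.398), P2=(135.210,209.880), P3=(117.591,195.273); sampled at t=k/4. Machine vertices: (62.640,199.141) → (62.842,177.596) → (87.068,125.724) → (112.817,75.519) → (117.591,58.978). Open path.

G21
G90
G0 X49.321 Y218.516
M3 S637
G1 X89.717 Y218.516 F2361
G1 X89.717 Y116.574
G1 X49.321 Y116.574
G1 X49.321 Y218.516
M5
G0 X62.640 Y199.141
M3 S637
G1 X62.842 Y177.596 F2361
G1 X87.068 Y125.724
G1 X112.817 Y75.519
G1 X117.591 Y58.978
M5
G0 X0.000 Y0.000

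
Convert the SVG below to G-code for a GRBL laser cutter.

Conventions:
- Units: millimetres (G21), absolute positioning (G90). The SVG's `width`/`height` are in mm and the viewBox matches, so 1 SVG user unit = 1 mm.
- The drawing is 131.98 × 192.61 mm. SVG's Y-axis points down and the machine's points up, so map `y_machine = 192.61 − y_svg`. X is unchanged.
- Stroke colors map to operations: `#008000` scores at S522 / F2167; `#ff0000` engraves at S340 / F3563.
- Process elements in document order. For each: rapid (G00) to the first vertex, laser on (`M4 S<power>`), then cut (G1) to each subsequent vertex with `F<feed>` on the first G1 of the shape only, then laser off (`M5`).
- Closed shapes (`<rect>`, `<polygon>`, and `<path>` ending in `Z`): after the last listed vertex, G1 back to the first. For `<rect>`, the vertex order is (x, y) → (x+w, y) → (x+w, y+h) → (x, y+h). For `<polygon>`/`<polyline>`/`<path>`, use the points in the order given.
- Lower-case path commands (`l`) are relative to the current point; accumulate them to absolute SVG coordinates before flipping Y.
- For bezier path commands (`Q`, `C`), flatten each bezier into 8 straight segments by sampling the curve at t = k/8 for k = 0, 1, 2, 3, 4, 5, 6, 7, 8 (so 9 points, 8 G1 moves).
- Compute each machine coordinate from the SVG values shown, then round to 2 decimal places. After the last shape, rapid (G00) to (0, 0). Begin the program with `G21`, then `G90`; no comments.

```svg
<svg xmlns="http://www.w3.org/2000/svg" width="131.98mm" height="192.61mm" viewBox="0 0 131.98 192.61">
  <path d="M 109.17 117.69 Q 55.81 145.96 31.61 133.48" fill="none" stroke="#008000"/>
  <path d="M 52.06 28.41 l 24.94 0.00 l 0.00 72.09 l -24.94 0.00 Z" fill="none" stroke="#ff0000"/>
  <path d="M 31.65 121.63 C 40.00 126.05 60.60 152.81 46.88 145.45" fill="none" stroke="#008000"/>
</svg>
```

1 u = 1 mm; y_m = 192.61 − y.

[1] `<path>` quadratic bezier, #008000→score S522 F2167: (109.17,74.92) → (96.29,68.49) → (84.31,63.33) → (73.25,59.45) → (63.10,56.84) → (53.86,55.50) → (45.53,55.44) → (38.12,56.65) → (31.61,59.13)

[2] `<path>` rectangle, #ff0000→engrave S340 F3563: (52.06,164.20) → (77.00,164.20) → (77.00,92.11) → (52.06,92.11) → (52.06,164.20) (closed)

[3] `<path>` cubic bezier, #008000→score S522 F2167: (31.65,70.98) → (35.26,68.39) → (39.48,64.36) → (43.76,59.56) → (47.54,54.65) → (50.29,50.30) → (51.46,47.16) → (50.51,45.89) → (46.88,47.16)

G21
G90
G00 X109.17 Y74.92
M4 S522
G1 X96.29 Y68.49 F2167
G1 X84.31 Y63.33
G1 X73.25 Y59.45
G1 X63.10 Y56.84
G1 X53.86 Y55.50
G1 X45.53 Y55.44
G1 X38.12 Y56.65
G1 X31.61 Y59.13
M5
G00 X52.06 Y164.20
M4 S340
G1 X77.00 Y164.20 F3563
G1 X77.00 Y92.11
G1 X52.06 Y92.11
G1 X52.06 Y164.20
M5
G00 X31.65 Y70.98
M4 S522
G1 X35.26 Y68.39 F2167
G1 X39.48 Y64.36
G1 X43.76 Y59.56
G1 X47.54 Y54.65
G1 X50.29 Y50.30
G1 X51.46 Y47.16
G1 X50.51 Y45.89
G1 X46.88 Y47.16
M5
G00 X0.00 Y0.00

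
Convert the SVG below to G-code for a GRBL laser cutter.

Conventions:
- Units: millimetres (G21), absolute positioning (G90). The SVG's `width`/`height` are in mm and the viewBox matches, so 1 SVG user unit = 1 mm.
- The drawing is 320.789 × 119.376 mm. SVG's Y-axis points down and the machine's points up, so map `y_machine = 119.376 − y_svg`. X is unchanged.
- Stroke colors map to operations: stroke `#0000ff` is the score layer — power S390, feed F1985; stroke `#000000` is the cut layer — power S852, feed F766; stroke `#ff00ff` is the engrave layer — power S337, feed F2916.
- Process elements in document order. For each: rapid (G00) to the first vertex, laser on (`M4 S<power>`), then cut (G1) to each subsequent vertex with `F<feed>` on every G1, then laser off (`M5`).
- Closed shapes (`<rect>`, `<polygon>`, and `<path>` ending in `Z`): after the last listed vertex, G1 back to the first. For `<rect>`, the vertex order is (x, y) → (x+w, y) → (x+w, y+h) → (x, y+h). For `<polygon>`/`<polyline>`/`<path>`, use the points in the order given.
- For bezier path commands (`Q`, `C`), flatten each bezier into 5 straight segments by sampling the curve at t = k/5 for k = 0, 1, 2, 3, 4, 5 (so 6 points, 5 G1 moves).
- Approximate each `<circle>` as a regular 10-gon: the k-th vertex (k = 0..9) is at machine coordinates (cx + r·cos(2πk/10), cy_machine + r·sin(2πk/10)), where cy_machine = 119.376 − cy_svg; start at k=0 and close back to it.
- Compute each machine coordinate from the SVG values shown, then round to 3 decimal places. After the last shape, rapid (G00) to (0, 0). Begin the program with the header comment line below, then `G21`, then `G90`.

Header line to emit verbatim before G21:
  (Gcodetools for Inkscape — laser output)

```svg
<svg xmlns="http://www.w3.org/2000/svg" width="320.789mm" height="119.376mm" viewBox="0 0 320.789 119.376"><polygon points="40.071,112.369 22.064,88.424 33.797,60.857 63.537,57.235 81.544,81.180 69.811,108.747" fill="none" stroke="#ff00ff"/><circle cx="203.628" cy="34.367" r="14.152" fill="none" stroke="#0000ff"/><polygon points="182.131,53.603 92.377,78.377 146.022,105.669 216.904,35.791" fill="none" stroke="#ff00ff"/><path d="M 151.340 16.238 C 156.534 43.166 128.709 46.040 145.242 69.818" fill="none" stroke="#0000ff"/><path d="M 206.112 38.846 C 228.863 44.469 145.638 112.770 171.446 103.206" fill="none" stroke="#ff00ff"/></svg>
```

Since the viewBox matches the mm dimensions, user units are millimetres directly. The only transform is the Y-flip y_m = 119.376 − y_svg.

Shape 1 is a regular polygon drawn with `<polygon>`. Its stroke #ff00ff means engrave at S337, F2916. After flipping Y the toolpath is (40.071,7.007) → (22.064,30.952) → (33.797,58.519) → (63.537,62.141) → (81.544,38.196) → (69.811,10.629) → (40.071,7.007), returning to the start.

Shape 2 is a circle drawn with `<circle>`. Its stroke #0000ff means score at S390, F1985. After flipping Y the toolpath is (217.780,85.009) → (215.077,93.327) → (208.001,98.468) → (199.255,98.468) → (192.179,93.327) → (189.476,85.009) → (192.179,76.691) → (199.255,71.550) → (208.001,71.550) → (215.077,76.691) → (217.780,85.009), returning to the start.

Shape 3 is a closed polygon drawn with `<polygon>`. Its stroke #ff00ff means engrave at S337, F2916. After flipping Y the toolpath is (182.131,65.773) → (92.377,40.999) → (146.022,13.707) → (216.904,83.585) → (182.131,65.773), returning to the start.

Shape 4 is a cubic bezier drawn with `<path>`. Its stroke #0000ff means score at S390, F1985. After flipping Y the toolpath is (151.340,103.138) → (151.113,89.508) → (146.676,79.493) → (141.742,70.935) → (140.026,61.676) → (145.242,49.558).

Shape 5 is a cubic bezier drawn with `<path>`. Its stroke #ff00ff means engrave at S337, F2916. After flipping Y the toolpath is (206.112,80.530) → (208.766,70.759) → (196.305,52.692) → (179.052,33.074) → (167.325,18.651) → (171.446,16.170).

(Gcodetools for Inkscape — laser output)
G21
G90
G00 X40.071 Y7.007
M4 S337
G1 X22.064 Y30.952 F2916
G1 X33.797 Y58.519 F2916
G1 X63.537 Y62.141 F2916
G1 X81.544 Y38.196 F2916
G1 X69.811 Y10.629 F2916
G1 X40.071 Y7.007 F2916
M5
G00 X217.780 Y85.009
M4 S390
G1 X215.077 Y93.327 F1985
G1 X208.001 Y98.468 F1985
G1 X199.255 Y98.468 F1985
G1 X192.179 Y93.327 F1985
G1 X189.476 Y85.009 F1985
G1 X192.179 Y76.691 F1985
G1 X199.255 Y71.550 F1985
G1 X208.001 Y71.550 F1985
G1 X215.077 Y76.691 F1985
G1 X217.780 Y85.009 F1985
M5
G00 X182.131 Y65.773
M4 S337
G1 X92.377 Y40.999 F2916
G1 X146.022 Y13.707 F2916
G1 X216.904 Y83.585 F2916
G1 X182.131 Y65.773 F2916
M5
G00 X151.340 Y103.138
M4 S390
G1 X151.113 Y89.508 F1985
G1 X146.676 Y79.493 F1985
G1 X141.742 Y70.935 F1985
G1 X140.026 Y61.676 F1985
G1 X145.242 Y49.558 F1985
M5
G00 X206.112 Y80.530
M4 S337
G1 X208.766 Y70.759 F2916
G1 X196.305 Y52.692 F2916
G1 X179.052 Y33.074 F2916
G1 X167.325 Y18.651 F2916
G1 X171.446 Y16.170 F2916
M5
G00 X0.000 Y0.000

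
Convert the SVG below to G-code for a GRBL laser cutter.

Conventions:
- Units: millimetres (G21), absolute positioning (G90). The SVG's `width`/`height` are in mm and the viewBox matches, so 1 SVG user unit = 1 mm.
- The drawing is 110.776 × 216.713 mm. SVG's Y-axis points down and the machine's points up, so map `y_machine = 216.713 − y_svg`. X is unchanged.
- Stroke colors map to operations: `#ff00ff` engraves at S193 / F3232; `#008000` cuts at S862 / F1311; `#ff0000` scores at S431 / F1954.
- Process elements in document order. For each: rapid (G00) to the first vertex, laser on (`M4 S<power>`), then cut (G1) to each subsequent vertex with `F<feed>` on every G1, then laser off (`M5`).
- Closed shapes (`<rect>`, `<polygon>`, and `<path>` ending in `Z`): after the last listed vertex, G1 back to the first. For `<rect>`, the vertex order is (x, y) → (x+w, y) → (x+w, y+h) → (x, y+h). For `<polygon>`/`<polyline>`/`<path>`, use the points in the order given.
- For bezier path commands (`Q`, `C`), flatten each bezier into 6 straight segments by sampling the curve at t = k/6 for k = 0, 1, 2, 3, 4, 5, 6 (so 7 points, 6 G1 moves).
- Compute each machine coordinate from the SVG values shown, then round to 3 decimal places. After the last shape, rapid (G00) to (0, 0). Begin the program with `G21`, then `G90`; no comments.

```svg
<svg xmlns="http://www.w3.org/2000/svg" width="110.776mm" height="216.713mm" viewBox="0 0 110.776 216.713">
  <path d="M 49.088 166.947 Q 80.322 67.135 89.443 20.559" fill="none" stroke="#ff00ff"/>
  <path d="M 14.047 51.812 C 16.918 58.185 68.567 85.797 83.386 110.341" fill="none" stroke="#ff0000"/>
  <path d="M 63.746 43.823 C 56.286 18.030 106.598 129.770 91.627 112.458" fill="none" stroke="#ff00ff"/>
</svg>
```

Since the viewBox matches the mm dimensions, user units are millimetres directly. The only transform is the Y-flip y_m = 216.713 − y_svg.

Shape 1 is a quadratic bezier drawn with `<path>`. Its stroke #ff00ff means engrave at S193, F3232. After flipping Y the toolpath is (49.088,49.766) → (58.885,81.558) → (67.454,110.392) → (74.794,136.269) → (80.905,159.188) → (85.788,179.150) → (89.443,196.154).

Shape 2 is a cubic bezier drawn with `<path>`. Its stroke #ff0000 means score at S431, F1954. After flipping Y the toolpath is (14.047,164.901) → (19.151,160.057) → (30.007,152.349) → (44.236,142.451) → (59.461,131.038) → (73.304,118.787) → (83.386,106.372).

Shape 3 is a cubic bezier drawn with `<path>`. Its stroke #ff00ff means engrave at S193, F3232. After flipping Y the toolpath is (63.746,172.890) → (64.261,175.560) → (70.986,162.712) → (80.503,141.753) → (89.395,120.087) → (94.242,105.119) → (91.627,104.255).

G21
G90
G00 X49.088 Y49.766
M4 S193
G1 X58.885 Y81.558 F3232
G1 X67.454 Y110.392 F3232
G1 X74.794 Y136.269 F3232
G1 X80.905 Y159.188 F3232
G1 X85.788 Y179.150 F3232
G1 X89.443 Y196.154 F3232
M5
G00 X14.047 Y164.901
M4 S431
G1 X19.151 Y160.057 F1954
G1 X30.007 Y152.349 F1954
G1 X44.236 Y142.451 F1954
G1 X59.461 Y131.038 F1954
G1 X73.304 Y118.787 F1954
G1 X83.386 Y106.372 F1954
M5
G00 X63.746 Y172.890
M4 S193
G1 X64.261 Y175.560 F3232
G1 X70.986 Y162.712 F3232
G1 X80.503 Y141.753 F3232
G1 X89.395 Y120.087 F3232
G1 X94.242 Y105.119 F3232
G1 X91.627 Y104.255 F3232
M5
G00 X0.000 Y0.000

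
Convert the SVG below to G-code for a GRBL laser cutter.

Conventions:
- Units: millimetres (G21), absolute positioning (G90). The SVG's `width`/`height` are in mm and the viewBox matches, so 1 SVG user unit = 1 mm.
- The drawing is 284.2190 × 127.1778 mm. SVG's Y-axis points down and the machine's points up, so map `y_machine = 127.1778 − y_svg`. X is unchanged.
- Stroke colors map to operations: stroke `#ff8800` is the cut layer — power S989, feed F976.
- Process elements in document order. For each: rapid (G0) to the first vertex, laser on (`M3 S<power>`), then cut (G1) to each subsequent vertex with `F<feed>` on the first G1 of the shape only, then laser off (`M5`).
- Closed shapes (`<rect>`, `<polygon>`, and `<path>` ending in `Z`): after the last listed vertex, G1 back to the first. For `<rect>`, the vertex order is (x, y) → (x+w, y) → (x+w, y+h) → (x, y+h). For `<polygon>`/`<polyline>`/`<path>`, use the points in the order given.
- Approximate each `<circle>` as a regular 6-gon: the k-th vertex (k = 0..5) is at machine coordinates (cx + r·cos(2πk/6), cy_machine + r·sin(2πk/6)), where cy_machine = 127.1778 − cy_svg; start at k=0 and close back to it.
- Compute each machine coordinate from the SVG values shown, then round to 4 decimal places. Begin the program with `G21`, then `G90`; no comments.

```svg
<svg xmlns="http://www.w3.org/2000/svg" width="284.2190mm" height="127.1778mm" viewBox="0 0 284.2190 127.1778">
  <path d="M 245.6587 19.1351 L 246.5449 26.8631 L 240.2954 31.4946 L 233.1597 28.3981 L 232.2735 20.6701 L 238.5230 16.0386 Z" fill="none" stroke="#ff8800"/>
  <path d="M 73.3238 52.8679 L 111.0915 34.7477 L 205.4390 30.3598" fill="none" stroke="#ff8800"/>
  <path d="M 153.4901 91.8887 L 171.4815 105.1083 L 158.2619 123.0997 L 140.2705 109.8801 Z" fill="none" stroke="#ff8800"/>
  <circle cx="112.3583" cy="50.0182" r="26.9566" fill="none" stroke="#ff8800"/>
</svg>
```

Since the viewBox matches the mm dimensions, user units are millimetres directly. The only transform is the Y-flip y_m = 127.1778 − y_svg.

Shape 1 is a regular polygon drawn with `<path>`. Its stroke #ff8800 means cut at S989, F976. After flipping Y the toolpath is (245.6587,108.0427) → (246.5449,100.3147) → (240.2954,95.6832) → (233.1597,98.7797) → (232.2735,106.5077) → (238.5230,111.1392) → (245.6587,108.0427), returning to the start.

Shape 2 is a open polyline drawn with `<path>`. Its stroke #ff8800 means cut at S989, F976. After flipping Y the toolpath is (73.3238,74.3099) → (111.0915,92.4301) → (205.4390,96.8180).

Shape 3 is a regular polygon drawn with `<path>`. Its stroke #ff8800 means cut at S989, F976. After flipping Y the toolpath is (153.4901,35.2891) → (171.4815,22.0695) → (158.2619,4.0781) → (140.2705,17.2977) → (153.4901,35.2891), returning to the start.

Shape 4 is a circle drawn with `<circle>`. Its stroke #ff8800 means cut at S989, F976. After flipping Y the toolpath is (139.3149,77.1596) → (125.8366,100.5047) → (98.8800,100.5047) → (85.4017,77.1596) → (98.8800,53.8145) → (125.8366,53.8145) → (139.3149,77.1596), returning to the start.

G21
G90
G0 X245.6587 Y108.0427
M3 S989
G1 X246.5449 Y100.3147 F976
G1 X240.2954 Y95.6832
G1 X233.1597 Y98.7797
G1 X232.2735 Y106.5077
G1 X238.5230 Y111.1392
G1 X245.6587 Y108.0427
M5
G0 X73.3238 Y74.3099
M3 S989
G1 X111.0915 Y92.4301 F976
G1 X205.4390 Y96.8180
M5
G0 X153.4901 Y35.2891
M3 S989
G1 X171.4815 Y22.0695 F976
G1 X158.2619 Y4.0781
G1 X140.2705 Y17.2977
G1 X153.4901 Y35.2891
M5
G0 X139.3149 Y77.1596
M3 S989
G1 X125.8366 Y100.5047 F976
G1 X98.8800 Y100.5047
G1 X85.4017 Y77.1596
G1 X98.8800 Y53.8145
G1 X125.8366 Y53.8145
G1 X139.3149 Y77.1596
M5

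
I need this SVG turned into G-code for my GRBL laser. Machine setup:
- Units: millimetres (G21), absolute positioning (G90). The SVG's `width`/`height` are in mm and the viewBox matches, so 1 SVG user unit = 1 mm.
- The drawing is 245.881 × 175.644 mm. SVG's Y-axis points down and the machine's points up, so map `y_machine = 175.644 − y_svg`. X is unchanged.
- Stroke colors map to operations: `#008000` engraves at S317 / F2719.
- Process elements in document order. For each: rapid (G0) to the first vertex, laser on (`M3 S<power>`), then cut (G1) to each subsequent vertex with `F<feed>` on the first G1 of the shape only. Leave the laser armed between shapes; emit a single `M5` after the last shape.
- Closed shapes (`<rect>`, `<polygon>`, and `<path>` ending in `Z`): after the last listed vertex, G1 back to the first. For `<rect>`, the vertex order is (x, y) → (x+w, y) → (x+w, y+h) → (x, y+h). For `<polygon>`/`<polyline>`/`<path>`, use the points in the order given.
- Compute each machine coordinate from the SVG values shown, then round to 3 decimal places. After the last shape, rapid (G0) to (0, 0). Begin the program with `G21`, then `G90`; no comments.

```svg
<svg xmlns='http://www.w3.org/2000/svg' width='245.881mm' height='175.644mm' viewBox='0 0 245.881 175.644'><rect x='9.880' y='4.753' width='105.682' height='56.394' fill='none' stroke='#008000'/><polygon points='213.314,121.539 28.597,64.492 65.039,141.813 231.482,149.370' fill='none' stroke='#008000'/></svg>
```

1 u = 1 mm; y_m = 175.644 − y.

[1] `<rect>` rectangle, #008000→engrave S317 F2719: (9.880,170.891) → (115.562,170.891) → (115.562,114.497) → (9.880,114.497) → (9.880,170.891) (closed)

[2] `<polygon>` closed polygon, #008000→engrave S317 F2719: (213.314,54.105) → (28.597,111.152) → (65.039,33.831) → (231.482,26.274) → (213.314,54.105) (closed)

G21
G90
G0 X9.880 Y170.891
M3 S317
G1 X115.562 Y170.891 F2719
G1 X115.562 Y114.497
G1 X9.880 Y114.497
G1 X9.880 Y170.891
G0 X213.314 Y54.105
M3 S317
G1 X28.597 Y111.152 F2719
G1 X65.039 Y33.831
G1 X231.482 Y26.274
G1 X213.314 Y54.105
M5
G0 X0.000 Y0.000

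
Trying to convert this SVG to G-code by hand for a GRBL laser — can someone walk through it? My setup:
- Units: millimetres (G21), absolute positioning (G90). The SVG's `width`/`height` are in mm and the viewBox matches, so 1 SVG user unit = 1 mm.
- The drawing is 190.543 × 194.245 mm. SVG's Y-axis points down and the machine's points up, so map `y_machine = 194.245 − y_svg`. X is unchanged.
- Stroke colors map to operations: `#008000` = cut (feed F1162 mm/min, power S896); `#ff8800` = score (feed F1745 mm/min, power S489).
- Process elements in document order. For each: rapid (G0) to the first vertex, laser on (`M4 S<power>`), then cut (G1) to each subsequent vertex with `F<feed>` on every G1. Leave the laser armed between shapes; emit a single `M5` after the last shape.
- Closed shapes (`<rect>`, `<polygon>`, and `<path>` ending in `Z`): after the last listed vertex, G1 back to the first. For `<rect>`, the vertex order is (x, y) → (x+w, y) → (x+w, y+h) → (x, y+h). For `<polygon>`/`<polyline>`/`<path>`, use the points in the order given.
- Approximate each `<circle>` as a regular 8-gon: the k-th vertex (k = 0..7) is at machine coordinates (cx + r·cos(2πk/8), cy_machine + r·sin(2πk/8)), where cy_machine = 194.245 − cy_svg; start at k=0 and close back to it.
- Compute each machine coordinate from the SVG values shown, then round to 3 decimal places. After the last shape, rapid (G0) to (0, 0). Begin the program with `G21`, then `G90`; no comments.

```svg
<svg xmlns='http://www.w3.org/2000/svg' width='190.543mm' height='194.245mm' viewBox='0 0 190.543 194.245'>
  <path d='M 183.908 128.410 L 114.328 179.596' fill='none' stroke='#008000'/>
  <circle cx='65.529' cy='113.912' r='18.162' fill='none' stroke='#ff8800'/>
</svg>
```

G21
G90
G0 X183.908 Y65.835
M4 S896
G1 X114.328 Y14.649 F1162
G0 X83.691 Y80.333
M4 S489
G1 X78.371 Y93.175 F1745
G1 X65.529 Y98.495 F1745
G1 X52.687 Y93.175 F1745
G1 X47.367 Y80.333 F1745
G1 X52.687 Y67.491 F1745
G1 X65.529 Y62.171 F1745
G1 X78.371 Y67.491 F1745
G1 X83.691 Y80.333 F1745
M5
G0 X0.000 Y0.000

1 u = 1 mm; y_m = 194.245 − y.

[1] `<path>` line segment, #008000→cut S896 F1162: (183.908,65.835) → (114.328,14.649)

[2] `<circle>` circle, #ff8800→score S489 F1745: (83.691,80.333) → (78.371,93.175) → (65.529,98.495) → (52.687,93.175) → (47.367,80.333) → (52.687,67.491) → (65.529,62.171) → (78.371,67.491) → (83.691,80.333) (closed)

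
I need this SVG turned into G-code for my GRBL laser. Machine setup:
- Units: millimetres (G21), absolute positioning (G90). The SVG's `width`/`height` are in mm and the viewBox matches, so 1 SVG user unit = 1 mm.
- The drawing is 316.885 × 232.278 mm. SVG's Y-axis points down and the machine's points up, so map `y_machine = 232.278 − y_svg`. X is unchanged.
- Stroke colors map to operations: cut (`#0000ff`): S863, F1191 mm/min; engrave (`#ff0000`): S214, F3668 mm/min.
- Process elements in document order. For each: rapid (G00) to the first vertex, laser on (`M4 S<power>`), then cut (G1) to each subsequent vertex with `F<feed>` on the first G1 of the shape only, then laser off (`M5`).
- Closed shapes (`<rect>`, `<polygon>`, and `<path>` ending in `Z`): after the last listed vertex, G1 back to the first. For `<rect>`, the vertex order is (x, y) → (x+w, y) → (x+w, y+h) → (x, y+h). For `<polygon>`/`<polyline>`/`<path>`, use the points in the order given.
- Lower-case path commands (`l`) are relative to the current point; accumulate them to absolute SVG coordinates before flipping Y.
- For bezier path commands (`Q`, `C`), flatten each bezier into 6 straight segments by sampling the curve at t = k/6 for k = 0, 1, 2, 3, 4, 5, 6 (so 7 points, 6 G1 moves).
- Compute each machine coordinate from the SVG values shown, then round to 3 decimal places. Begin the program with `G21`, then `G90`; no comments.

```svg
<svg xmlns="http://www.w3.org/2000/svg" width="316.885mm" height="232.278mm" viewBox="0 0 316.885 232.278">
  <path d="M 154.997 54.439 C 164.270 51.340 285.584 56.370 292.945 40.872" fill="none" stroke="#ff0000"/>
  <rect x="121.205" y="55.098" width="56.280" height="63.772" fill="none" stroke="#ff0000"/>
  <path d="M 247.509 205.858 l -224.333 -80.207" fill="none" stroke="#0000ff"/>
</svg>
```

G21
G90
G00 X154.997 Y177.839
M4 S214
G1 X167.924 Y178.844 F3668
G1 X193.247 Y179.290
G1 X224.688 Y179.973
G1 X255.970 Y181.689
G1 X280.815 Y185.235
G1 X292.945 Y191.406
M5
G00 X121.205 Y177.180
M4 S214
G1 X177.485 Y177.180 F3668
G1 X177.485 Y113.408
G1 X121.205 Y113.408
G1 X121.205 Y177.180
M5
G00 X247.509 Y26.420
M4 S863
G1 X23.176 Y106.627 F1191
M5

1 u = 1 mm; y_m = 232.278 − y.

[1] `<path>` cubic bezier, #ff0000→engrave S214 F3668: (154.997,177.839) → (167.924,178.844) → (193.247,179.290) → (224.688,179.973) → (255.970,181.689) → (280.815,185.235) → (292.945,191.406)

[2] `<rect>` rectangle, #ff0000→engrave S214 F3668: (121.205,177.180) → (177.485,177.180) → (177.485,113.408) → (121.205,113.408) → (121.205,177.180) (closed)

[3] `<path>` line segment, #0000ff→cut S863 F1191: (247.509,26.420) → (23.176,106.627)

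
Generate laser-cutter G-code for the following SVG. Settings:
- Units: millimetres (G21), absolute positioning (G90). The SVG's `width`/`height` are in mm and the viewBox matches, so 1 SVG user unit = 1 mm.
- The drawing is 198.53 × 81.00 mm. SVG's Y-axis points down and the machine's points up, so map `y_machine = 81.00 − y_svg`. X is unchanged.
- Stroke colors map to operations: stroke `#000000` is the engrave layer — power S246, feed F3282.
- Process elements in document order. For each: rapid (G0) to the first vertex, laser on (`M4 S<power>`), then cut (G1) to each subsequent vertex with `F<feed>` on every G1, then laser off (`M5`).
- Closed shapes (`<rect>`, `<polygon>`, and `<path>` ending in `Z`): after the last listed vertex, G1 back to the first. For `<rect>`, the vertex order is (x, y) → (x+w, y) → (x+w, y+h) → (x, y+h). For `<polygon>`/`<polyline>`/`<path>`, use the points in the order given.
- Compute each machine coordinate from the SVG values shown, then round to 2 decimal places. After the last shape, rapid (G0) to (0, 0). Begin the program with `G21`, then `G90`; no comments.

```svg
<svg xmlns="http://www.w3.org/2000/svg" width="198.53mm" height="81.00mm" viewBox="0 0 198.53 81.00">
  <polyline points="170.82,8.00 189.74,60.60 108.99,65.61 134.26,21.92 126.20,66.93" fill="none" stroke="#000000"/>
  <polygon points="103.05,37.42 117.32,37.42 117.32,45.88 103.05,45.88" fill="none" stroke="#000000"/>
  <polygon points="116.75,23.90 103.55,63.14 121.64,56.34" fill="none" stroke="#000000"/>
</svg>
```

G21
G90
G0 X170.82 Y73.00
M4 S246
G1 X189.74 Y20.40 F3282
G1 X108.99 Y15.39 F3282
G1 X134.26 Y59.08 F3282
G1 X126.20 Y14.07 F3282
M5
G0 X103.05 Y43.58
M4 S246
G1 X117.32 Y43.58 F3282
G1 X117.32 Y35.12 F3282
G1 X103.05 Y35.12 F3282
G1 X103.05 Y43.58 F3282
M5
G0 X116.75 Y57.10
M4 S246
G1 X103.55 Y17.86 F3282
G1 X121.64 Y24.66 F3282
G1 X116.75 Y57.10 F3282
M5
G0 X0.00 Y0.00

Since the viewBox matches the mm dimensions, user units are millimetres directly. The only transform is the Y-flip y_m = 81.00 − y_svg.

Shape 1 is a open polyline drawn with `<polyline>`. Its stroke #000000 means engrave at S246, F3282. After flipping Y the toolpath is (170.82,73.00) → (189.74,20.40) → (108.99,15.39) → (134.26,59.08) → (126.20,14.07).

Shape 2 is a rectangle drawn with `<polygon>`. Its stroke #000000 means engrave at S246, F3282. After flipping Y the toolpath is (103.05,43.58) → (117.32,43.58) → (117.32,35.12) → (103.05,35.12) → (103.05,43.58), returning to the start.

Shape 3 is a closed polygon drawn with `<polygon>`. Its stroke #000000 means engrave at S246, F3282. After flipping Y the toolpath is (116.75,57.10) → (103.55,17.86) → (121.64,24.66) → (116.75,57.10), returning to the start.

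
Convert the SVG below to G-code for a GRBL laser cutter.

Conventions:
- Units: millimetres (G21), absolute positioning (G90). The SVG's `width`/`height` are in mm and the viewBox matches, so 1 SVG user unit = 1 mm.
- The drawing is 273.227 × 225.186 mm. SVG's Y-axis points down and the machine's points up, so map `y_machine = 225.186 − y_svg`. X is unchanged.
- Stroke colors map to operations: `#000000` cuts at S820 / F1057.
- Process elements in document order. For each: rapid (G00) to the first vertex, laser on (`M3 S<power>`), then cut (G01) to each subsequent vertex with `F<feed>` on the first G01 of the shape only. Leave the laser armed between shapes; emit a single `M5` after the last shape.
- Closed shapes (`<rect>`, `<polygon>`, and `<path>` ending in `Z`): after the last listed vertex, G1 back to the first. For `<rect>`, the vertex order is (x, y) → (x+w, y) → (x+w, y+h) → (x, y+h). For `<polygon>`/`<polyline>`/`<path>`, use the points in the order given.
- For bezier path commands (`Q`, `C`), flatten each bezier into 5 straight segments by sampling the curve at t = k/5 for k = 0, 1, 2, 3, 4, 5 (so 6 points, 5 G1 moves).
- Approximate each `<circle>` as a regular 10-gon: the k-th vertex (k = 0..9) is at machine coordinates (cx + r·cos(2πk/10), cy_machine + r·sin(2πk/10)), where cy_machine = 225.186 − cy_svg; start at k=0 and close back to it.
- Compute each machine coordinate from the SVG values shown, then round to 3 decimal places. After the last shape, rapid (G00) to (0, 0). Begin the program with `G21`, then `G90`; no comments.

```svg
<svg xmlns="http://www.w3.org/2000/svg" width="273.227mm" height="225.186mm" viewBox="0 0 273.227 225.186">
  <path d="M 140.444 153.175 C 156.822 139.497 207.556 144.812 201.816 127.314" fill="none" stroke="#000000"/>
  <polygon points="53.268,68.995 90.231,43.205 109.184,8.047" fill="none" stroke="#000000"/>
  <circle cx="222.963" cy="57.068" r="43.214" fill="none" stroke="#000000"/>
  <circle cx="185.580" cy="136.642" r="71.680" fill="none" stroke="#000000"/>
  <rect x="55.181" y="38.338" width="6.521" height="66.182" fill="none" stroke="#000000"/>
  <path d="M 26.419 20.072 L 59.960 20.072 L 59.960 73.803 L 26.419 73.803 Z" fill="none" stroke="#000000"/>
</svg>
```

1 u = 1 mm; y_m = 225.186 − y.

[1] `<path>` cubic bezier, #000000→cut S820 F1057: (140.444,72.011) → (153.667,78.273) → (170.775,81.984) → (187.410,85.149) → (199.210,89.776) → (201.816,97.872)

[2] `<polygon>` closed polygon, #000000→cut S820 F1057: (53.268,156.191) → (90.231,181.981) → (109.184,217.139) → (53.268,156.191) (closed)

[3] `<circle>` circle, #000000→cut S820 F1057: (266.177,168.118) → (257.924,193.519) → (236.317,209.217) → (209.609,209.217) → (188.002,193.519) → (179.749,168.118) → (188.002,142.717) → (209.609,127.019) → (236.317,127.019) → (257.924,142.717) → (266.177,168.118) (closed)

[4] `<circle>` circle, #000000→cut S820 F1057: (257.260,88.544) → (243.570,130.676) → (207.730,156.716) → (163.430,156.716) → (127.590,130.676) → (113.900,88.544) → (127.590,46.412) → (163.430,20.372) → (207.730,20.372) → (243.570,46.412) → (257.260,88.544) (closed)

[5] `<rect>` rectangle, #000000→cut S820 F1057: (55.181,186.848) → (61.702,186.848) → (61.702,120.666) → (55.181,120.666) → (55.181,186.848) (closed)

[6] `<path>` rectangle, #000000→cut S820 F1057: (26.419,205.114) → (59.960,205.114) → (59.960,151.383) → (26.419,151.383) → (26.419,205.114) (closed)

G21
G90
G00 X140.444 Y72.011
M3 S820
G01 X153.667 Y78.273 F1057
G01 X170.775 Y81.984
G01 X187.410 Y85.149
G01 X199.210 Y89.776
G01 X201.816 Y97.872
G00 X53.268 Y156.191
M3 S820
G01 X90.231 Y181.981 F1057
G01 X109.184 Y217.139
G01 X53.268 Y156.191
G00 X266.177 Y168.118
M3 S820
G01 X257.924 Y193.519 F1057
G01 X236.317 Y209.217
G01 X209.609 Y209.217
G01 X188.002 Y193.519
G01 X179.749 Y168.118
G01 X188.002 Y142.717
G01 X209.609 Y127.019
G01 X236.317 Y127.019
G01 X257.924 Y142.717
G01 X266.177 Y168.118
G00 X257.260 Y88.544
M3 S820
G01 X243.570 Y130.676 F1057
G01 X207.730 Y156.716
G01 X163.430 Y156.716
G01 X127.590 Y130.676
G01 X113.900 Y88.544
G01 X127.590 Y46.412
G01 X163.430 Y20.372
G01 X207.730 Y20.372
G01 X243.570 Y46.412
G01 X257.260 Y88.544
G00 X55.181 Y186.848
M3 S820
G01 X61.702 Y186.848 F1057
G01 X61.702 Y120.666
G01 X55.181 Y120.666
G01 X55.181 Y186.848
G00 X26.419 Y205.114
M3 S820
G01 X59.960 Y205.114 F1057
G01 X59.960 Y151.383
G01 X26.419 Y151.383
G01 X26.419 Y205.114
M5
G00 X0.000 Y0.000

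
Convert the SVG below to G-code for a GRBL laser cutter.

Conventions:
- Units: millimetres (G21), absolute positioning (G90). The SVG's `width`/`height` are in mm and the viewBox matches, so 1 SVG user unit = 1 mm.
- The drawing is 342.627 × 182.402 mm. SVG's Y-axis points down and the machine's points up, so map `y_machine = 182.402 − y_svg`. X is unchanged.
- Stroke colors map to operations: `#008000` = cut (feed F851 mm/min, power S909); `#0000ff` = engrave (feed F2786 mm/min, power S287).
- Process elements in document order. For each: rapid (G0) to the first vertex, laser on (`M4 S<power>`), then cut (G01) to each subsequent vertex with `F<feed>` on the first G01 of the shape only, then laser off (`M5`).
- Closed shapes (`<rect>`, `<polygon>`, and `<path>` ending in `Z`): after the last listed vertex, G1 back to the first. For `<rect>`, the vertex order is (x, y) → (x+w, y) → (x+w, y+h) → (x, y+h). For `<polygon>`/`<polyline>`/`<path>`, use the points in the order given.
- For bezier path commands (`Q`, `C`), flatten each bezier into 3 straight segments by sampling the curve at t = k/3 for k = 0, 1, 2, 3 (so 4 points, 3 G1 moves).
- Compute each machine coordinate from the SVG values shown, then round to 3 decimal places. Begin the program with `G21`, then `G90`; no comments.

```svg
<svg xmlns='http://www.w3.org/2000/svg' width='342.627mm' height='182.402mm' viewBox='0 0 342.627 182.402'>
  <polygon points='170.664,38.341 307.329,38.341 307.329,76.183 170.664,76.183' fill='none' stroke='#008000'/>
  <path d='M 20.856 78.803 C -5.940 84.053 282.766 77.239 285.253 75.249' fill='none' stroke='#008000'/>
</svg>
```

Since the viewBox matches the mm dimensions, user units are millimetres directly. The only transform is the Y-flip y_m = 182.402 − y_svg.

Shape 1 is a rectangle drawn with `<polygon>`. Its stroke #008000 means cut at S909, F851. After flipping Y the toolpath is (170.664,144.061) → (307.329,144.061) → (307.329,106.219) → (170.664,106.219) → (170.664,144.061), returning to the start.

Shape 2 is a cubic bezier drawn with `<path>`. Its stroke #008000 means cut at S909, F851. After flipping Y the toolpath is (20.856,103.599) → (76.941,101.745) → (209.646,104.180) → (285.253,107.153).

G21
G90
G0 X170.664 Y144.061
M4 S909
G01 X307.329 Y144.061 F851
G01 X307.329 Y106.219
G01 X170.664 Y106.219
G01 X170.664 Y144.061
M5
G0 X20.856 Y103.599
M4 S909
G01 X76.941 Y101.745 F851
G01 X209.646 Y104.180
G01 X285.253 Y107.153
M5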